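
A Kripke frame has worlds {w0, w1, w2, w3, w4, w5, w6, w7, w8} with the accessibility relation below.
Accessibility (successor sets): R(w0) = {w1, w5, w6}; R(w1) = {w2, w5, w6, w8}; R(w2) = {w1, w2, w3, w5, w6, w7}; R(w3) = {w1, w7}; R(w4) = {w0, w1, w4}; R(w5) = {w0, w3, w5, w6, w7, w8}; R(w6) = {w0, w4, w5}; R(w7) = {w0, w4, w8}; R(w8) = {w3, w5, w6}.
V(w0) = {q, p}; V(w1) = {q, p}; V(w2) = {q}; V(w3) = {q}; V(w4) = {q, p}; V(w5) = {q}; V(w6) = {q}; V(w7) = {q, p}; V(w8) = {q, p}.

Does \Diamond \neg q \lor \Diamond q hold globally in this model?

Recall that \Diamond ψ holds at a world iff ψ holds at some accessible world.
Let φ = \Diamond \neg q \lor \Diamond q. Evaluate φ at each world:
  w0 (successors {w1, w5, w6}): φ is true.
  w1 (successors {w2, w5, w6, w8}): φ is true.
  w2 (successors {w1, w2, w3, w5, w6, w7}): φ is true.
  w3 (successors {w1, w7}): φ is true.
  w4 (successors {w0, w1, w4}): φ is true.
  w5 (successors {w0, w3, w5, w6, w7, w8}): φ is true.
  w6 (successors {w0, w4, w5}): φ is true.
  w7 (successors {w0, w4, w8}): φ is true.
  w8 (successors {w3, w5, w6}): φ is true.
For instance, at w7:
  At w7: \Diamond \neg q is false, \Diamond q is true, so \Diamond \neg q \lor \Diamond q is true.
    At w7: \Diamond \neg q requires \neg q at some successor in {w0, w4, w8}.
      At w0: \neg q is false.
      At w4: \neg q is false.
      At w8: \neg q is false.
    So \Diamond \neg q is false at w7.
    At w7: \Diamond q requires q at some successor in {w0, w4, w8}.
      q holds at w0, so \Diamond q is true at w7.

Yes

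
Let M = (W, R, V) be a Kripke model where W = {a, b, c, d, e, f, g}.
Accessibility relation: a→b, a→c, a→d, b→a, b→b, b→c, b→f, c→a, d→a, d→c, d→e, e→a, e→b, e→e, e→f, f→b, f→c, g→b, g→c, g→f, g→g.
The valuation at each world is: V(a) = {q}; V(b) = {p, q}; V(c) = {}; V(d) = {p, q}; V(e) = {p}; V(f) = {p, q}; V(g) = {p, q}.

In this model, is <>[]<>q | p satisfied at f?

Yes

At f: <>[]<>q is true, p is true, so <>[]<>q | p is true.
  At f: <>[]<>q requires []<>q at some successor in {b, c}.
    []<>q holds at b, so <>[]<>q is true at f.
      At b: []<>q requires <>q at every successor {a, b, c, f}.
        At a: <>q is true.
        At b: <>q is true.
        At c: <>q is true.
        At f: <>q is true.
      So []<>q is true at b.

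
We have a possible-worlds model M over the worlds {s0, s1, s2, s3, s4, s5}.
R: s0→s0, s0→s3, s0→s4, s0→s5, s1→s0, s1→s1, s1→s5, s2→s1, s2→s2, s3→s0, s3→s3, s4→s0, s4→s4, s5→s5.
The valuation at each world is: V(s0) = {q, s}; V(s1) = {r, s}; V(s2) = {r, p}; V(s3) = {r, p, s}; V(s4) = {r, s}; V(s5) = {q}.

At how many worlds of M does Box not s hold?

1

Recall that Box ψ holds at a world iff ψ holds at every accessible world, and Dia ψ holds iff ψ holds at some accessible world.
Let φ = Box not s. Evaluate φ at each world:
  s0 (successors {s0, s3, s4, s5}): φ is false.
  s1 (successors {s0, s1, s5}): φ is false.
  s2 (successors {s1, s2}): φ is false.
  s3 (successors {s0, s3}): φ is false.
  s4 (successors {s0, s4}): φ is false.
  s5 (successors {s5}): φ is true.
For instance, at s1:
  At s1: Box not s requires not s at every successor {s0, s1, s5}.
    not s fails at s0, so Box not s is false at s1.
Satisfying worlds: {s5}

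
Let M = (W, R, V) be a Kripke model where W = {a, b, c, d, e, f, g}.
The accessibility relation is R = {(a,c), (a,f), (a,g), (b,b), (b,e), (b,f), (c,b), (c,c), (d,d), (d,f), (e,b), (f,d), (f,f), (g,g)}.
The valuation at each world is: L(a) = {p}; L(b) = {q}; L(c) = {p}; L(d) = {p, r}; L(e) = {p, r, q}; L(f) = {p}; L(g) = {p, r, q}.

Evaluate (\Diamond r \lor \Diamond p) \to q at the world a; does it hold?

No

Recall that \Diamond ψ holds at a world iff ψ holds at some accessible world.
At a: \Diamond r \lor \Diamond p is true, q is false, so (\Diamond r \lor \Diamond p) \to q is false.
  At a: \Diamond r is true, \Diamond p is true, so \Diamond r \lor \Diamond p is true.
    At a: \Diamond r requires r at some successor in {c, f, g}.
      r holds at g, so \Diamond r is true at a.
    At a: \Diamond p requires p at some successor in {c, f, g}.
      p holds at c, so \Diamond p is true at a.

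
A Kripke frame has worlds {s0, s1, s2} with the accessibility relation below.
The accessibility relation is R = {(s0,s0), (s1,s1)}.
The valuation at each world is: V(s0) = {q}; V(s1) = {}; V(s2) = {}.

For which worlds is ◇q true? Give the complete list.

Let φ = ◇q. Evaluate φ at each world:
  s0 (successors {s0}): φ is true.
  s1 (successors {s1}): φ is false.
  s2 (successors ∅): φ is false.
For instance, at s1:
  At s1: ◇q requires q at some successor in {s1}.
    At s1: q is false.
  So ◇q is false at s1.
Satisfying worlds: {s0}

s0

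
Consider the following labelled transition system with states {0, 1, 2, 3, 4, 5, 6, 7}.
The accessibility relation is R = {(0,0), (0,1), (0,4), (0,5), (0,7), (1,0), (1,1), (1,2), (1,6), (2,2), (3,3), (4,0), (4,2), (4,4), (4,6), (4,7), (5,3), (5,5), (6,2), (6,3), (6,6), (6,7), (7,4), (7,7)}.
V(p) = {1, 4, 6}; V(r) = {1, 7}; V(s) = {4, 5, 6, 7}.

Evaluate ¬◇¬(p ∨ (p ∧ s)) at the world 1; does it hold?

No

At 1: ◇¬(p ∨ (p ∧ s)) is true, so ¬◇¬(p ∨ (p ∧ s)) is false.
  At 1: ◇¬(p ∨ (p ∧ s)) requires ¬(p ∨ (p ∧ s)) at some successor in {0, 1, 2, 6}.
    ¬(p ∨ (p ∧ s)) holds at 0, so ◇¬(p ∨ (p ∧ s)) is true at 1.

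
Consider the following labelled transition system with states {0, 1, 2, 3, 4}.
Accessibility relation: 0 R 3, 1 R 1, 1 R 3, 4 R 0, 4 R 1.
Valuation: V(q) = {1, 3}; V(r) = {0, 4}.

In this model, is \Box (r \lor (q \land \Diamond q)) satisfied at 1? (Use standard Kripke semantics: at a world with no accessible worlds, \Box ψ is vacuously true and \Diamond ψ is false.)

At 1: \Box (r \lor (q \land \Diamond q)) requires r \lor (q \land \Diamond q) at every successor {1, 3}.
  r \lor (q \land \Diamond q) fails at 3, so \Box (r \lor (q \land \Diamond q)) is false at 1.
    At 3: r is false, q \land \Diamond q is false, so r \lor (q \land \Diamond q) is false.
      At 3: q is true, \Diamond q is false, so q \land \Diamond q is false.

No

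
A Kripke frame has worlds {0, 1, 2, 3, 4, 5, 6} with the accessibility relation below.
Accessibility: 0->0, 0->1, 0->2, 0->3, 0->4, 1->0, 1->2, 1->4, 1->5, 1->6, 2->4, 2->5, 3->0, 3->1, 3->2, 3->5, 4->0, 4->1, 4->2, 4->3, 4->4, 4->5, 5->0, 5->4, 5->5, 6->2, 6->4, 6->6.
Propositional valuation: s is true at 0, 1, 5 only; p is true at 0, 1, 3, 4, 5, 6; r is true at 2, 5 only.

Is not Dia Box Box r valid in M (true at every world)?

Yes

Recall that Box ψ holds at a world iff ψ holds at every accessible world, and Dia ψ holds iff ψ holds at some accessible world.
Let φ = not Dia Box Box r. Evaluate φ at each world:
  0 (successors {0, 1, 2, 3, 4}): φ is true.
  1 (successors {0, 2, 4, 5, 6}): φ is true.
  2 (successors {4, 5}): φ is true.
  3 (successors {0, 1, 2, 5}): φ is true.
  4 (successors {0, 1, 2, 3, 4, 5}): φ is true.
  5 (successors {0, 4, 5}): φ is true.
  6 (successors {2, 4, 6}): φ is true.
For instance, at 0:
  At 0: Dia Box Box r is false, so not Dia Box Box r is true.
    At 0: Dia Box Box r requires Box Box r at some successor in {0, 1, 2, 3, 4}.
      At 0: Box Box r is false.
      At 1: Box Box r is false.
      At 2: Box Box r is false.
      At 3: Box Box r is false.
      At 4: Box Box r is false.
    So Dia Box Box r is false at 0.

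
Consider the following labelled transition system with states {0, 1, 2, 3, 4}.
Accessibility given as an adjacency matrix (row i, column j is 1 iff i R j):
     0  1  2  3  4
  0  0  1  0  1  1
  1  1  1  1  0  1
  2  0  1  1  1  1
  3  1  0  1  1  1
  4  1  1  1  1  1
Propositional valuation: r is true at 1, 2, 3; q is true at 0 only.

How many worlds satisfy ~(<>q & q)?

Let φ = ~(<>q & q). Evaluate φ at each world:
  0 (successors {1, 3, 4}): φ is true.
  1 (successors {0, 1, 2, 4}): φ is true.
  2 (successors {1, 2, 3, 4}): φ is true.
  3 (successors {0, 2, 3, 4}): φ is true.
  4 (successors {0, 1, 2, 3, 4}): φ is true.
For instance, at 4:
  At 4: <>q & q is false, so ~(<>q & q) is true.
    At 4: <>q is true, q is false, so <>q & q is false.
      At 4: <>q requires q at some successor in {0, 1, 2, 3, 4}.
        q holds at 0, so <>q is true at 4.
Satisfying worlds: {0, 1, 2, 3, 4}

5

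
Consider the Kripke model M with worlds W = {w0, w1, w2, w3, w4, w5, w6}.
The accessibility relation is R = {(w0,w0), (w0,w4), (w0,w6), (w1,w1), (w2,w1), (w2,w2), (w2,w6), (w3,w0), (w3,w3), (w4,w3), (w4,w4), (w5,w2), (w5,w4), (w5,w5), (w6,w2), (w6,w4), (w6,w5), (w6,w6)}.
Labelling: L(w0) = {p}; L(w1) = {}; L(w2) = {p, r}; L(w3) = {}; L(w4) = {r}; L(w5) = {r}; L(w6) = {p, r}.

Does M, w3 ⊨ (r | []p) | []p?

At w3: r | []p is false, []p is false, so (r | []p) | []p is false.
  At w3: r is false, []p is false, so r | []p is false.
    At w3: []p requires p at every successor {w0, w3}.
      p fails at w3, so []p is false at w3.
  At w3: []p requires p at every successor {w0, w3}.
    p fails at w3, so []p is false at w3.

No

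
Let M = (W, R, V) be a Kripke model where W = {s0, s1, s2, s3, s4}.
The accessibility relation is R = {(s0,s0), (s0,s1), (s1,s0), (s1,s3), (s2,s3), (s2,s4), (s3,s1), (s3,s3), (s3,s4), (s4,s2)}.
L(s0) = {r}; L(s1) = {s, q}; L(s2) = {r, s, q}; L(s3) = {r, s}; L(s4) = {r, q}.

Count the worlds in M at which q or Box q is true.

Let φ = q or Box q. Evaluate φ at each world:
  s0 (successors {s0, s1}): φ is false.
  s1 (successors {s0, s3}): φ is true.
  s2 (successors {s3, s4}): φ is true.
  s3 (successors {s1, s3, s4}): φ is false.
  s4 (successors {s2}): φ is true.
For instance, at s1:
  At s1: q is true, Box q is false, so q or Box q is true.
    At s1: Box q requires q at every successor {s0, s3}.
      q fails at s0, so Box q is false at s1.
Satisfying worlds: {s1, s2, s4}

3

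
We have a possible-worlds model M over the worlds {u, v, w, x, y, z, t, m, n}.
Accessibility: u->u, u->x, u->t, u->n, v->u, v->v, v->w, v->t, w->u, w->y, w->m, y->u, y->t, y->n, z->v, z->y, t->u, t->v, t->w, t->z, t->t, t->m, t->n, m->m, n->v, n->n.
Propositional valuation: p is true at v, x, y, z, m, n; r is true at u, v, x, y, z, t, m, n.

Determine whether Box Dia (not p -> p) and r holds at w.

No

Recall that Box ψ holds at a world iff ψ holds at every accessible world, and Dia ψ holds iff ψ holds at some accessible world.
At w: Box Dia (not p -> p) is true, r is false, so Box Dia (not p -> p) and r is false.
  At w: Box Dia (not p -> p) requires Dia (not p -> p) at every successor {u, y, m}.
      At u: Dia (not p -> p) requires not p -> p at some successor in {u, x, t, n}.
        not p -> p holds at x, so Dia (not p -> p) is true at u.
      At y: Dia (not p -> p) requires not p -> p at some successor in {u, t, n}.
        not p -> p holds at n, so Dia (not p -> p) is true at y.
      At m: Dia (not p -> p) requires not p -> p at some successor in {m}.
        not p -> p holds at m, so Dia (not p -> p) is true at m.
  So Box Dia (not p -> p) is true at w.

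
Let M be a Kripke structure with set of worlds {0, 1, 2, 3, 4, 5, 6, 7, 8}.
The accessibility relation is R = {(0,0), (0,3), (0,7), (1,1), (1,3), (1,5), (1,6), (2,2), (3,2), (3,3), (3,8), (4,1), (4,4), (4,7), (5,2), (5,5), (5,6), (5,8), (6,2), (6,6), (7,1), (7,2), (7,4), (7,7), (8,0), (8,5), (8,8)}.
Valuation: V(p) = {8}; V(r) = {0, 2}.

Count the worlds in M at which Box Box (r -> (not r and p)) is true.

0

Let φ = Box Box (r -> (not r and p)). Evaluate φ at each world:
  0 (successors {0, 3, 7}): φ is false.
  1 (successors {1, 3, 5, 6}): φ is false.
  2 (successors {2}): φ is false.
  3 (successors {2, 3, 8}): φ is false.
  4 (successors {1, 4, 7}): φ is false.
  5 (successors {2, 5, 6, 8}): φ is false.
  6 (successors {2, 6}): φ is false.
  7 (successors {1, 2, 4, 7}): φ is false.
  8 (successors {0, 5, 8}): φ is false.
For instance, at 5:
  At 5: Box Box (r -> (not r and p)) requires Box (r -> (not r and p)) at every successor {2, 5, 6, 8}.
    Box (r -> (not r and p)) fails at 2, so Box Box (r -> (not r and p)) is false at 5.
      At 2: Box (r -> (not r and p)) requires r -> (not r and p) at every successor {2}.
        r -> (not r and p) fails at 2, so Box (r -> (not r and p)) is false at 2.
Satisfying worlds: none.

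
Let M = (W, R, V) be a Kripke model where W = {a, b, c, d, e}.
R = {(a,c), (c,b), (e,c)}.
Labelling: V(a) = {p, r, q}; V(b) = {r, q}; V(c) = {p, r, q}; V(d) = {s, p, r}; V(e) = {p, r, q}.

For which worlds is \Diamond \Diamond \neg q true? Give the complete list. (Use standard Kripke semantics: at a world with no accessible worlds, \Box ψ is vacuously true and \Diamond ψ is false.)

none

Let φ = \Diamond \Diamond \neg q. Evaluate φ at each world:
  a (successors {c}): φ is false.
  b (successors ∅): φ is false.
  c (successors {b}): φ is false.
  d (successors ∅): φ is false.
  e (successors {c}): φ is false.
For instance, at a:
  At a: \Diamond \Diamond \neg q requires \Diamond \neg q at some successor in {c}.
    At c: \Diamond \neg q is false.
  So \Diamond \Diamond \neg q is false at a.
Satisfying worlds: none.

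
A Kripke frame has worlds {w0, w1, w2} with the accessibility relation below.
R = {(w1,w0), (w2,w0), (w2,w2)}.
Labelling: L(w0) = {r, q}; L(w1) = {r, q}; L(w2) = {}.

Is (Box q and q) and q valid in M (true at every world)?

No

Let φ = (Box q and q) and q. Evaluate φ at each world:
  w0 (successors ∅): φ is true.
  w1 (successors {w0}): φ is true.
  w2 (successors {w0, w2}): φ is false.
Detail at w2 (counterexample):
  At w2: Box q and q is false, q is false, so (Box q and q) and q is false.
    At w2: Box q is false, q is false, so Box q and q is false.
      At w2: Box q requires q at every successor {w0, w2}.
        q fails at w2, so Box q is false at w2.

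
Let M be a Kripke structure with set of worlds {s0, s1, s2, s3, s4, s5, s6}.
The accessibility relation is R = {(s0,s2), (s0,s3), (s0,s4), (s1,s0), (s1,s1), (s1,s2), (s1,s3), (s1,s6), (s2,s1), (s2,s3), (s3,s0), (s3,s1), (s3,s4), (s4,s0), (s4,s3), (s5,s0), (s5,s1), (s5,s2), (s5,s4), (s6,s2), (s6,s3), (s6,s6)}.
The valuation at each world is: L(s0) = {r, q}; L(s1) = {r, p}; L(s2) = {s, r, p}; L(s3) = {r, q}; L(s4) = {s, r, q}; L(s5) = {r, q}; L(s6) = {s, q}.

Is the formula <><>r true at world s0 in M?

Yes

At s0: <><>r requires <>r at some successor in {s2, s3, s4}.
  <>r holds at s2, so <><>r is true at s0.
    At s2: <>r requires r at some successor in {s1, s3}.
      r holds at s1, so <>r is true at s2.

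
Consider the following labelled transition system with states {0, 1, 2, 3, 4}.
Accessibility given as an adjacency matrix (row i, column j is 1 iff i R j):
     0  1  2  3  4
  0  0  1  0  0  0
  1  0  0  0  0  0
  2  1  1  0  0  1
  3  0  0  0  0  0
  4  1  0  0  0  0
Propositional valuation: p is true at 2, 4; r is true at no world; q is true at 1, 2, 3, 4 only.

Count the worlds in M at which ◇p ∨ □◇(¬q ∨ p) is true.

3

Let φ = ◇p ∨ □◇(¬q ∨ p). Evaluate φ at each world:
  0 (successors {1}): φ is false.
  1 (successors ∅): φ is true.
  2 (successors {0, 1, 4}): φ is true.
  3 (successors ∅): φ is true.
  4 (successors {0}): φ is false.
For instance, at 4:
  At 4: ◇p is false, □◇(¬q ∨ p) is false, so ◇p ∨ □◇(¬q ∨ p) is false.
    At 4: ◇p requires p at some successor in {0}.
      At 0: p is false.
    So ◇p is false at 4.
    At 4: □◇(¬q ∨ p) requires ◇(¬q ∨ p) at every successor {0}.
      ◇(¬q ∨ p) fails at 0, so □◇(¬q ∨ p) is false at 4.
Satisfying worlds: {1, 2, 3}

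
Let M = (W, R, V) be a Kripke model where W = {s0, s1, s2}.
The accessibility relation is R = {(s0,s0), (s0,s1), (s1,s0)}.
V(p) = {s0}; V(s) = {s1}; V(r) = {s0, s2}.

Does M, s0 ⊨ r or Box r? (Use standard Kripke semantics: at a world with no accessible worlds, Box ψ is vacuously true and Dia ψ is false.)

At s0: r is true, Box r is false, so r or Box r is true.
  At s0: Box r requires r at every successor {s0, s1}.
    r fails at s1, so Box r is false at s0.

Yes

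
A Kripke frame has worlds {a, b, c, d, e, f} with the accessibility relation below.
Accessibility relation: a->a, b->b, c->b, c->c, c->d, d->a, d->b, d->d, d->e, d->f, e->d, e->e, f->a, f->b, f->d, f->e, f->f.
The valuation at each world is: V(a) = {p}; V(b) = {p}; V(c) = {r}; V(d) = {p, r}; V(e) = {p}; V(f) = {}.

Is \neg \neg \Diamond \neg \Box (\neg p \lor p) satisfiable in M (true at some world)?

Let φ = \neg \neg \Diamond \neg \Box (\neg p \lor p). Evaluate φ at each world:
  a (successors {a}): φ is false.
  b (successors {b}): φ is false.
  c (successors {b, c, d}): φ is false.
  d (successors {a, b, d, e, f}): φ is false.
  e (successors {d, e}): φ is false.
  f (successors {a, b, d, e, f}): φ is false.
For instance, at b:
  At b: \neg \Diamond \neg \Box (\neg p \lor p) is true, so \neg \neg \Diamond \neg \Box (\neg p \lor p) is false.
    At b: \Diamond \neg \Box (\neg p \lor p) is false, so \neg \Diamond \neg \Box (\neg p \lor p) is true.
      At b: \Diamond \neg \Box (\neg p \lor p) requires \neg \Box (\neg p \lor p) at some successor in {b}.
        At b: \neg \Box (\neg p \lor p) is false.
      So \Diamond \neg \Box (\neg p \lor p) is false at b.

No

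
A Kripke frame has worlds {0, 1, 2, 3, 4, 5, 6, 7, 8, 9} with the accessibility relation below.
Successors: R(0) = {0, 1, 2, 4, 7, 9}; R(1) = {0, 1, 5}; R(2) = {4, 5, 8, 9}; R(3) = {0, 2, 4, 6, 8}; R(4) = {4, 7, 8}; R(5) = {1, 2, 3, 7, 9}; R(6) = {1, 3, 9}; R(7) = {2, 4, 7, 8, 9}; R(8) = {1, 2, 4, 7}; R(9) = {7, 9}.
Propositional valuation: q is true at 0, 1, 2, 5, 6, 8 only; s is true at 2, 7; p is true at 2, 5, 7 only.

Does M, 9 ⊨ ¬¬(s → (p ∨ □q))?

Recall that □ψ holds at a world iff ψ holds at every accessible world, and ◇ψ holds iff ψ holds at some accessible world.
At 9: ¬(s → (p ∨ □q)) is false, so ¬¬(s → (p ∨ □q)) is true.
  At 9: s → (p ∨ □q) is true, so ¬(s → (p ∨ □q)) is false.
    At 9: s is false, p ∨ □q is false, so s → (p ∨ □q) is true.
      At 9: p is false, □q is false, so p ∨ □q is false.

Yes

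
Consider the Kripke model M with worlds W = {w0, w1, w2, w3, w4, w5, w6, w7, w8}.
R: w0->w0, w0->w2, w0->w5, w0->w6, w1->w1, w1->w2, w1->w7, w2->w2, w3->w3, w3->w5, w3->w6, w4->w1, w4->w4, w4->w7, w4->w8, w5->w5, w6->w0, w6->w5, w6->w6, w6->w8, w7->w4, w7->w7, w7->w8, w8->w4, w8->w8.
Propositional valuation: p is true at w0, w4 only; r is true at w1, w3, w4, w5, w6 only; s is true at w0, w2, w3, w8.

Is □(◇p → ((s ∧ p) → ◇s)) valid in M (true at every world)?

Yes

Recall that □ψ holds at a world iff ψ holds at every accessible world, and ◇ψ holds iff ψ holds at some accessible world.
Let φ = □(◇p → ((s ∧ p) → ◇s)). Evaluate φ at each world:
  w0 (successors {w0, w2, w5, w6}): φ is true.
  w1 (successors {w1, w2, w7}): φ is true.
  w2 (successors {w2}): φ is true.
  w3 (successors {w3, w5, w6}): φ is true.
  w4 (successors {w1, w4, w7, w8}): φ is true.
  w5 (successors {w5}): φ is true.
  w6 (successors {w0, w5, w6, w8}): φ is true.
  w7 (successors {w4, w7, w8}): φ is true.
  w8 (successors {w4, w8}): φ is true.
For instance, at w5:
  At w5: □(◇p → ((s ∧ p) → ◇s)) requires ◇p → ((s ∧ p) → ◇s) at every successor {w5}.
      At w5: ◇p is false, (s ∧ p) → ◇s is true, so ◇p → ((s ∧ p) → ◇s) is true.
  So □(◇p → ((s ∧ p) → ◇s)) is true at w5.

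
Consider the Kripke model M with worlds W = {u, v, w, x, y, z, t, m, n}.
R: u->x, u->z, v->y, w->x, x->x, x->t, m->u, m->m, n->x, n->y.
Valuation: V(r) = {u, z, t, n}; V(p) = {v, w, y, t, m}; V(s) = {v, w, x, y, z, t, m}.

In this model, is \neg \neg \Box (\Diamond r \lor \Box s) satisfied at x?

Yes

At x: \neg \Box (\Diamond r \lor \Box s) is false, so \neg \neg \Box (\Diamond r \lor \Box s) is true.
  At x: \Box (\Diamond r \lor \Box s) is true, so \neg \Box (\Diamond r \lor \Box s) is false.
    At x: \Box (\Diamond r \lor \Box s) requires \Diamond r \lor \Box s at every successor {x, t}.
      At x: \Diamond r \lor \Box s is true.
      At t: \Diamond r \lor \Box s is true.
    So \Box (\Diamond r \lor \Box s) is true at x.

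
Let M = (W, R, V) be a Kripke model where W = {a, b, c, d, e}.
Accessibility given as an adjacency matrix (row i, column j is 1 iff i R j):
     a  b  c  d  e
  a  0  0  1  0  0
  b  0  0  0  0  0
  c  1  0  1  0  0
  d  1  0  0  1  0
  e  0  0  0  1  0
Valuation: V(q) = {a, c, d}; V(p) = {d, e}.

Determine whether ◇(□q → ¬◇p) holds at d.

Yes

At d: ◇(□q → ¬◇p) requires □q → ¬◇p at some successor in {a, d}.
  □q → ¬◇p holds at a, so ◇(□q → ¬◇p) is true at d.
    At a: □q is true, ¬◇p is true, so □q → ¬◇p is true.
      At a: □q requires q at every successor {c}.
        At c: q is true.
      So □q is true at a.
      At a: ◇p is false, so ¬◇p is true.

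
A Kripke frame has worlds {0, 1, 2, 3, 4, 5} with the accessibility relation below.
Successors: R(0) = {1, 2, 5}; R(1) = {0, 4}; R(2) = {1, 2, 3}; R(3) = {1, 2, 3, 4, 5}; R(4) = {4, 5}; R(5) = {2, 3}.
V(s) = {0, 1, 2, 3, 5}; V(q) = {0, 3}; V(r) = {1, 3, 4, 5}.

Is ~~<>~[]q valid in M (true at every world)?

Yes

Recall that []ψ holds at a world iff ψ holds at every accessible world, and <>ψ holds iff ψ holds at some accessible world.
Let φ = ~~<>~[]q. Evaluate φ at each world:
  0 (successors {1, 2, 5}): φ is true.
  1 (successors {0, 4}): φ is true.
  2 (successors {1, 2, 3}): φ is true.
  3 (successors {1, 2, 3, 4, 5}): φ is true.
  4 (successors {4, 5}): φ is true.
  5 (successors {2, 3}): φ is true.
For instance, at 1:
  At 1: ~<>~[]q is false, so ~~<>~[]q is true.
    At 1: <>~[]q is true, so ~<>~[]q is false.
      At 1: <>~[]q requires ~[]q at some successor in {0, 4}.
        ~[]q holds at 0, so <>~[]q is true at 1.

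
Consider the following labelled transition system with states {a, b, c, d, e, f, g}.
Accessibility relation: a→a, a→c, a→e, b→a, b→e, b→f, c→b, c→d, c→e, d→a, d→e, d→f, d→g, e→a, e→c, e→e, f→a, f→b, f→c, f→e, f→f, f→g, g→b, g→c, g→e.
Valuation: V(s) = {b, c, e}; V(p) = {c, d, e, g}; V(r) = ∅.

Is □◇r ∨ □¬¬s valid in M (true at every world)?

No

Let φ = □◇r ∨ □¬¬s. Evaluate φ at each world:
  a (successors {a, c, e}): φ is false.
  b (successors {a, e, f}): φ is false.
  c (successors {b, d, e}): φ is false.
  d (successors {a, e, f, g}): φ is false.
  e (successors {a, c, e}): φ is false.
  f (successors {a, b, c, e, f, g}): φ is false.
  g (successors {b, c, e}): φ is true.
Detail at a (counterexample):
  At a: □◇r is false, □¬¬s is false, so □◇r ∨ □¬¬s is false.
    At a: □◇r requires ◇r at every successor {a, c, e}.
      ◇r fails at a, so □◇r is false at a.
    At a: □¬¬s requires ¬¬s at every successor {a, c, e}.
      ¬¬s fails at a, so □¬¬s is false at a.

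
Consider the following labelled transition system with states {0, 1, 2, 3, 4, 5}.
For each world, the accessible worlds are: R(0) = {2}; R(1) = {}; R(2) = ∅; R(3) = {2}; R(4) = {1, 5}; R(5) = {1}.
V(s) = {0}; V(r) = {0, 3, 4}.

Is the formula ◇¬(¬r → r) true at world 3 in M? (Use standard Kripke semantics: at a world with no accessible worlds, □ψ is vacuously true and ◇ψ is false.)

Yes

At 3: ◇¬(¬r → r) requires ¬(¬r → r) at some successor in {2}.
  ¬(¬r → r) holds at 2, so ◇¬(¬r → r) is true at 3.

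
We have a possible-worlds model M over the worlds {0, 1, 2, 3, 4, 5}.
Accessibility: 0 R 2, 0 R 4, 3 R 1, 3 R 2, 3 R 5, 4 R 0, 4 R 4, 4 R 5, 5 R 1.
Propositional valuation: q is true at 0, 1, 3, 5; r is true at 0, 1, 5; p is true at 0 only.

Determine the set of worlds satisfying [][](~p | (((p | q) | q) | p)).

0, 1, 2, 3, 4, 5

Let φ = [][](~p | (((p | q) | q) | p)). Evaluate φ at each world:
  0 (successors {2, 4}): φ is true.
  1 (successors ∅): φ is true.
  2 (successors ∅): φ is true.
  3 (successors {1, 2, 5}): φ is true.
  4 (successors {0, 4, 5}): φ is true.
  5 (successors {1}): φ is true.
For instance, at 3:
  At 3: [][](~p | (((p | q) | q) | p)) requires [](~p | (((p | q) | q) | p)) at every successor {1, 2, 5}.
      At 1: no accessible worlds, so [](~p | (((p | q) | q) | p)) holds vacuously.
      At 2: no accessible worlds, so [](~p | (((p | q) | q) | p)) holds vacuously.
      At 5: [](~p | (((p | q) | q) | p)) requires ~p | (((p | q) | q) | p) at every successor {1}.
        At 1: ~p | (((p | q) | q) | p) is true.
      So [](~p | (((p | q) | q) | p)) is true at 5.
  So [][](~p | (((p | q) | q) | p)) is true at 3.
Satisfying worlds: {0, 1, 2, 3, 4, 5}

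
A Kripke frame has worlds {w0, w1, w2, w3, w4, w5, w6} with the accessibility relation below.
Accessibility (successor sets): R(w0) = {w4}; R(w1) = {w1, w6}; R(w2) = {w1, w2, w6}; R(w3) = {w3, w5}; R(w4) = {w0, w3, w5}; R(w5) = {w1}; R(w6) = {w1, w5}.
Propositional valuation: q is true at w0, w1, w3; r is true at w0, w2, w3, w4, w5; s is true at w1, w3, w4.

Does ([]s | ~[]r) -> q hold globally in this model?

Let φ = ([]s | ~[]r) -> q. Evaluate φ at each world:
  w0 (successors {w4}): φ is true.
  w1 (successors {w1, w6}): φ is true.
  w2 (successors {w1, w2, w6}): φ is false.
  w3 (successors {w3, w5}): φ is true.
  w4 (successors {w0, w3, w5}): φ is true.
  w5 (successors {w1}): φ is false.
  w6 (successors {w1, w5}): φ is false.
Detail at w2 (counterexample):
  At w2: []s | ~[]r is true, q is false, so ([]s | ~[]r) -> q is false.
    At w2: []s is false, ~[]r is true, so []s | ~[]r is true.
      At w2: []s requires s at every successor {w1, w2, w6}.
        s fails at w2, so []s is false at w2.
      At w2: []r is false, so ~[]r is true.

No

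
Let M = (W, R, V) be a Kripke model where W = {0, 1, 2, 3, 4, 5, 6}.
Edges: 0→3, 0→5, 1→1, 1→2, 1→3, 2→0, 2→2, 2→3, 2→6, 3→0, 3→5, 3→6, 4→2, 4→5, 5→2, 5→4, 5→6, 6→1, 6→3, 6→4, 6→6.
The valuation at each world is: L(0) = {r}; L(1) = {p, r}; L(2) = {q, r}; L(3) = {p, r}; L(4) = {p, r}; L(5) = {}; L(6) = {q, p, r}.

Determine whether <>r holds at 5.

Recall that <>ψ holds at a world iff ψ holds at some accessible world.
At 5: <>r requires r at some successor in {2, 4, 6}.
  r holds at 2, so <>r is true at 5.

Yes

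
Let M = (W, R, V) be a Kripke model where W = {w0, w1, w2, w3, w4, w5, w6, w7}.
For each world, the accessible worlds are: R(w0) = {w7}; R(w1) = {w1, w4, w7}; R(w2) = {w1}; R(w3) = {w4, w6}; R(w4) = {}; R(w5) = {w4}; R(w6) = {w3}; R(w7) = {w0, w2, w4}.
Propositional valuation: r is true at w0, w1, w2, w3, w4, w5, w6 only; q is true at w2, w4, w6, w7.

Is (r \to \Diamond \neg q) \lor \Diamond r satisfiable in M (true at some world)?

Let φ = (r \to \Diamond \neg q) \lor \Diamond r. Evaluate φ at each world:
  w0 (successors {w7}): φ is false.
  w1 (successors {w1, w4, w7}): φ is true.
  w2 (successors {w1}): φ is true.
  w3 (successors {w4, w6}): φ is true.
  w4 (successors ∅): φ is false.
  w5 (successors {w4}): φ is true.
  w6 (successors {w3}): φ is true.
  w7 (successors {w0, w2, w4}): φ is true.
Detail at w1 (witness):
  At w1: r \to \Diamond \neg q is true, \Diamond r is true, so (r \to \Diamond \neg q) \lor \Diamond r is true.
    At w1: r is true, \Diamond \neg q is true, so r \to \Diamond \neg q is true.
      At w1: \Diamond \neg q requires \neg q at some successor in {w1, w4, w7}.
        \neg q holds at w1, so \Diamond \neg q is true at w1.
    At w1: \Diamond r requires r at some successor in {w1, w4, w7}.
      r holds at w1, so \Diamond r is true at w1.

Yes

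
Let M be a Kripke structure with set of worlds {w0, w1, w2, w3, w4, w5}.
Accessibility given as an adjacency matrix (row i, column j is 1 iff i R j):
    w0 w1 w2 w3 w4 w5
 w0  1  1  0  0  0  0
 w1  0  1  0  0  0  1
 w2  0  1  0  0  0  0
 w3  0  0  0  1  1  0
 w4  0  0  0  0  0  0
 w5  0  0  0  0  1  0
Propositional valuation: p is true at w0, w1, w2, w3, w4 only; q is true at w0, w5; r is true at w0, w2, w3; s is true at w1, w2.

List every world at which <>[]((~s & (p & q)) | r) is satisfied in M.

w3, w5

Let φ = <>[]((~s & (p & q)) | r). Evaluate φ at each world:
  w0 (successors {w0, w1}): φ is false.
  w1 (successors {w1, w5}): φ is false.
  w2 (successors {w1}): φ is false.
  w3 (successors {w3, w4}): φ is true.
  w4 (successors ∅): φ is false.
  w5 (successors {w4}): φ is true.
For instance, at w2:
  At w2: <>[]((~s & (p & q)) | r) requires []((~s & (p & q)) | r) at some successor in {w1}.
    At w1: []((~s & (p & q)) | r) is false.
  So <>[]((~s & (p & q)) | r) is false at w2.
Satisfying worlds: {w3, w5}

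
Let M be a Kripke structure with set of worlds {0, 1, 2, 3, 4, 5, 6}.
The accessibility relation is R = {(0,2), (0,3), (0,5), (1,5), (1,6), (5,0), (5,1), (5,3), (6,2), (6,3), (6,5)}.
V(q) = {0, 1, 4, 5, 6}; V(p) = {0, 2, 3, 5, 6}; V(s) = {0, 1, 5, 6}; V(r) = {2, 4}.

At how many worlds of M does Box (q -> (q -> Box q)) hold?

3

Let φ = Box (q -> (q -> Box q)). Evaluate φ at each world:
  0 (successors {2, 3, 5}): φ is false.
  1 (successors {5, 6}): φ is false.
  2 (successors ∅): φ is true.
  3 (successors ∅): φ is true.
  4 (successors ∅): φ is true.
  5 (successors {0, 1, 3}): φ is false.
  6 (successors {2, 3, 5}): φ is false.
For instance, at 5:
  At 5: Box (q -> (q -> Box q)) requires q -> (q -> Box q) at every successor {0, 1, 3}.
    q -> (q -> Box q) fails at 0, so Box (q -> (q -> Box q)) is false at 5.
      At 0: q is true, q -> Box q is false, so q -> (q -> Box q) is false.
Satisfying worlds: {2, 3, 4}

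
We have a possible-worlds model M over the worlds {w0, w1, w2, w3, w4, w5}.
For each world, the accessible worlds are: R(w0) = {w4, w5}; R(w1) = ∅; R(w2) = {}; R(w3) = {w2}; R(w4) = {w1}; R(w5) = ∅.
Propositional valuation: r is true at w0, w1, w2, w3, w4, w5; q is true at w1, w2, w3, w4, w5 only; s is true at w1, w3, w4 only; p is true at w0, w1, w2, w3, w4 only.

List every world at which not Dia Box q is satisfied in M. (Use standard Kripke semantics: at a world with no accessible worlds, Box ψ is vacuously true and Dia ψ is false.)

Let φ = not Dia Box q. Evaluate φ at each world:
  w0 (successors {w4, w5}): φ is false.
  w1 (successors ∅): φ is true.
  w2 (successors ∅): φ is true.
  w3 (successors {w2}): φ is false.
  w4 (successors {w1}): φ is false.
  w5 (successors ∅): φ is true.
For instance, at w0:
  At w0: Dia Box q is true, so not Dia Box q is false.
    At w0: Dia Box q requires Box q at some successor in {w4, w5}.
      Box q holds at w4, so Dia Box q is true at w0.
Satisfying worlds: {w1, w2, w5}

w1, w2, w5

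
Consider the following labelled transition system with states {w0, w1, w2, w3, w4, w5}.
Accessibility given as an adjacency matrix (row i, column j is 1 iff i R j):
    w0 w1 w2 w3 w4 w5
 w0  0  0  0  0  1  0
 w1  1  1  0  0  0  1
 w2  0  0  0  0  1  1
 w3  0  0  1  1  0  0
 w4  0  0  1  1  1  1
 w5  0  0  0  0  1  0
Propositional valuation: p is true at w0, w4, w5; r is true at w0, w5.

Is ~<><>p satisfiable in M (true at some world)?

No

Let φ = ~<><>p. Evaluate φ at each world:
  w0 (successors {w4}): φ is false.
  w1 (successors {w0, w1, w5}): φ is false.
  w2 (successors {w4, w5}): φ is false.
  w3 (successors {w2, w3}): φ is false.
  w4 (successors {w2, w3, w4, w5}): φ is false.
  w5 (successors {w4}): φ is false.
For instance, at w2:
  At w2: <><>p is true, so ~<><>p is false.
    At w2: <><>p requires <>p at some successor in {w4, w5}.
      <>p holds at w4, so <><>p is true at w2.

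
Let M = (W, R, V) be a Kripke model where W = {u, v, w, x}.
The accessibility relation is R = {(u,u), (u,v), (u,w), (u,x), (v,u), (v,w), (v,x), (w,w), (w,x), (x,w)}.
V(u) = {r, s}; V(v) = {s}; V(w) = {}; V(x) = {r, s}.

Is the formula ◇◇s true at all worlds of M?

Yes

Recall that ◇ψ holds at a world iff ψ holds at some accessible world.
Let φ = ◇◇s. Evaluate φ at each world:
  u (successors {u, v, w, x}): φ is true.
  v (successors {u, w, x}): φ is true.
  w (successors {w, x}): φ is true.
  x (successors {w}): φ is true.
For instance, at w:
  At w: ◇◇s requires ◇s at some successor in {w, x}.
    ◇s holds at w, so ◇◇s is true at w.
      At w: ◇s requires s at some successor in {w, x}.
        s holds at x, so ◇s is true at w.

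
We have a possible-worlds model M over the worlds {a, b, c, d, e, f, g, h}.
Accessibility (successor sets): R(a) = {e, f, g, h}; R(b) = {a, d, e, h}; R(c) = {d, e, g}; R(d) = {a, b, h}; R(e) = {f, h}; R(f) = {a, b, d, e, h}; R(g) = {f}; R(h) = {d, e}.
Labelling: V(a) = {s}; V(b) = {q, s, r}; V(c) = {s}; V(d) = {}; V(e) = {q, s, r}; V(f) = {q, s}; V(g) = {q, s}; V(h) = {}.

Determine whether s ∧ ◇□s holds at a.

Yes

At a: s is true, ◇□s is true, so s ∧ ◇□s is true.
  At a: ◇□s requires □s at some successor in {e, f, g, h}.
    □s holds at g, so ◇□s is true at a.
      At g: □s requires s at every successor {f}.
        At f: s is true.
      So □s is true at g.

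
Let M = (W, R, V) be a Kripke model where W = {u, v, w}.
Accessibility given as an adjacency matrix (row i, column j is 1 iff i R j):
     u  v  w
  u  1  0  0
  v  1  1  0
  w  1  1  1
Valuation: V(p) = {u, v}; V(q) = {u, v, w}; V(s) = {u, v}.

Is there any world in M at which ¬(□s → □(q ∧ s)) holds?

No

Recall that □ψ holds at a world iff ψ holds at every accessible world, and ◇ψ holds iff ψ holds at some accessible world.
Let φ = ¬(□s → □(q ∧ s)). Evaluate φ at each world:
  u (successors {u}): φ is false.
  v (successors {u, v}): φ is false.
  w (successors {u, v, w}): φ is false.
For instance, at u:
  At u: □s → □(q ∧ s) is true, so ¬(□s → □(q ∧ s)) is false.
    At u: □s is true, □(q ∧ s) is true, so □s → □(q ∧ s) is true.
      At u: □s requires s at every successor {u}.
        At u: s is true.
      So □s is true at u.
      At u: □(q ∧ s) requires q ∧ s at every successor {u}.
        At u: q ∧ s is true.
      So □(q ∧ s) is true at u.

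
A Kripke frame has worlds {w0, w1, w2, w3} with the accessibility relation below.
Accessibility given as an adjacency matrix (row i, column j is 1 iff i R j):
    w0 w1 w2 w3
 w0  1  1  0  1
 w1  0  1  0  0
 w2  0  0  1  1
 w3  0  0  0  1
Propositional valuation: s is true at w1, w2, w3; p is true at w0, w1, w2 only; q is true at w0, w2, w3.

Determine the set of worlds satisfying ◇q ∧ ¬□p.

w0, w2, w3

Let φ = ◇q ∧ ¬□p. Evaluate φ at each world:
  w0 (successors {w0, w1, w3}): φ is true.
  w1 (successors {w1}): φ is false.
  w2 (successors {w2, w3}): φ is true.
  w3 (successors {w3}): φ is true.
For instance, at w3:
  At w3: ◇q is true, ¬□p is true, so ◇q ∧ ¬□p is true.
    At w3: ◇q requires q at some successor in {w3}.
      q holds at w3, so ◇q is true at w3.
    At w3: □p is false, so ¬□p is true.
      At w3: □p requires p at every successor {w3}.
        p fails at w3, so □p is false at w3.
Satisfying worlds: {w0, w2, w3}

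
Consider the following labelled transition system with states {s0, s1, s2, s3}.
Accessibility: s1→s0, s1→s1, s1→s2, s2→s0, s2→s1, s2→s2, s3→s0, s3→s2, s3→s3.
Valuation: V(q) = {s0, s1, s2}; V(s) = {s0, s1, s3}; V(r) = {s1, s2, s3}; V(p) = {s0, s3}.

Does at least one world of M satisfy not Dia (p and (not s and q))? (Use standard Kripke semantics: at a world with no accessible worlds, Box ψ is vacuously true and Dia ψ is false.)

Recall that Dia ψ holds at a world iff ψ holds at some accessible world.
Let φ = not Dia (p and (not s and q)). Evaluate φ at each world:
  s0 (successors ∅): φ is true.
  s1 (successors {s0, s1, s2}): φ is true.
  s2 (successors {s0, s1, s2}): φ is true.
  s3 (successors {s0, s2, s3}): φ is true.
Detail at s0 (witness):
  At s0: Dia (p and (not s and q)) is false, so not Dia (p and (not s and q)) is true.
    At s0: no accessible worlds, so Dia (p and (not s and q)) is false.

Yes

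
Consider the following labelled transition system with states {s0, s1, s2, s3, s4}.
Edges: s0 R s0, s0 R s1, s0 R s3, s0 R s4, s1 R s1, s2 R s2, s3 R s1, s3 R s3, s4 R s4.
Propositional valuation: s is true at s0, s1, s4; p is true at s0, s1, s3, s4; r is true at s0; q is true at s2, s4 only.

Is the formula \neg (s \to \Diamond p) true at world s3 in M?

No

At s3: s \to \Diamond p is true, so \neg (s \to \Diamond p) is false.
  At s3: s is false, \Diamond p is true, so s \to \Diamond p is true.
    At s3: \Diamond p requires p at some successor in {s1, s3}.
      p holds at s1, so \Diamond p is true at s3.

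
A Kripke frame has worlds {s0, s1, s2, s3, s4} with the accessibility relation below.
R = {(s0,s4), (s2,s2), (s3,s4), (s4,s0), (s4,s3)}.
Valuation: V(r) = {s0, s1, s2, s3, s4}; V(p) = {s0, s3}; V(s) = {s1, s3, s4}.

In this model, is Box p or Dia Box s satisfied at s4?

Yes

At s4: Box p is true, Dia Box s is true, so Box p or Dia Box s is true.
  At s4: Box p requires p at every successor {s0, s3}.
    At s0: p is true.
    At s3: p is true.
  So Box p is true at s4.
  At s4: Dia Box s requires Box s at some successor in {s0, s3}.
    Box s holds at s0, so Dia Box s is true at s4.
      At s0: Box s requires s at every successor {s4}.
        At s4: s is true.
      So Box s is true at s0.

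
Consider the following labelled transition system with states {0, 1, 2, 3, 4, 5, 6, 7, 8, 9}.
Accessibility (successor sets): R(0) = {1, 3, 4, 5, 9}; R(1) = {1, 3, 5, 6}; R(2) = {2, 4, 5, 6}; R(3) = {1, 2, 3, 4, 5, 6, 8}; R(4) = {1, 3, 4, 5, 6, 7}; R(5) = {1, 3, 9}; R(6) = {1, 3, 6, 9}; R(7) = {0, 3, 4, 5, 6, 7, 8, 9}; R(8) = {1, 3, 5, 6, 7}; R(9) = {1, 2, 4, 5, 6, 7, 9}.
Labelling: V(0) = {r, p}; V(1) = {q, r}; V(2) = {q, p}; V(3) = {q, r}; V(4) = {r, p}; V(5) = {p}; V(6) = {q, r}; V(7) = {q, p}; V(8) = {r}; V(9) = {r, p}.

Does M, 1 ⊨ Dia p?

At 1: Dia p requires p at some successor in {1, 3, 5, 6}.
  p holds at 5, so Dia p is true at 1.

Yes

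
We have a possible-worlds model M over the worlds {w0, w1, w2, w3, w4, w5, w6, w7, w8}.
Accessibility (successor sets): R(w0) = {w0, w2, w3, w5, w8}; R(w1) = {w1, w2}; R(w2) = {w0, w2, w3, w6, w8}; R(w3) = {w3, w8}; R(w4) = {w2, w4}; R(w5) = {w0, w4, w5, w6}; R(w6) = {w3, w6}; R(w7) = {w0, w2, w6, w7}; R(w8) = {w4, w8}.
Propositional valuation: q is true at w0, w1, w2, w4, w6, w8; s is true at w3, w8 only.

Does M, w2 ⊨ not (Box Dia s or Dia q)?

No

At w2: Box Dia s or Dia q is true, so not (Box Dia s or Dia q) is false.
  At w2: Box Dia s is true, Dia q is true, so Box Dia s or Dia q is true.
    At w2: Box Dia s requires Dia s at every successor {w0, w2, w3, w6, w8}.
      At w0: Dia s is true.
      At w2: Dia s is true.
      At w3: Dia s is true.
      At w6: Dia s is true.
      At w8: Dia s is true.
    So Box Dia s is true at w2.
    At w2: Dia q requires q at some successor in {w0, w2, w3, w6, w8}.
      q holds at w0, so Dia q is true at w2.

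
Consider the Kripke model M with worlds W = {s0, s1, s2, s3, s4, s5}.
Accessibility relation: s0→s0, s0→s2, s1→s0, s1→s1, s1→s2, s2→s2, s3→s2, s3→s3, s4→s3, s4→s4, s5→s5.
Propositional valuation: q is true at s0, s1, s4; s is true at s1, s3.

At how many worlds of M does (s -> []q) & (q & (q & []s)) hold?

Recall that []ψ holds at a world iff ψ holds at every accessible world, and <>ψ holds iff ψ holds at some accessible world.
Let φ = (s -> []q) & (q & (q & []s)). Evaluate φ at each world:
  s0 (successors {s0, s2}): φ is false.
  s1 (successors {s0, s1, s2}): φ is false.
  s2 (successors {s2}): φ is false.
  s3 (successors {s2, s3}): φ is false.
  s4 (successors {s3, s4}): φ is false.
  s5 (successors {s5}): φ is false.
For instance, at s1:
  At s1: s -> []q is false, q & (q & []s) is false, so (s -> []q) & (q & (q & []s)) is false.
    At s1: s is true, []q is false, so s -> []q is false.
      At s1: []q requires q at every successor {s0, s1, s2}.
        q fails at s2, so []q is false at s1.
    At s1: q is true, q & []s is false, so q & (q & []s) is false.
      At s1: q is true, []s is false, so q & []s is false.
Satisfying worlds: none.

0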